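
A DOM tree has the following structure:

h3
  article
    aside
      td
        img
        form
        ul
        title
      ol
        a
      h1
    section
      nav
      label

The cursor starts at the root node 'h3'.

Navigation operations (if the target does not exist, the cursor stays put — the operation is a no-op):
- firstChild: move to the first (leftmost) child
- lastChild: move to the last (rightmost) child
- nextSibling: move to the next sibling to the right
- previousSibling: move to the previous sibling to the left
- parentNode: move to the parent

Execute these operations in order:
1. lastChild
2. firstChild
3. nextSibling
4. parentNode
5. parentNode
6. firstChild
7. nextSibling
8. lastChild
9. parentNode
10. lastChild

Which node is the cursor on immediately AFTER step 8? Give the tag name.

Answer: section

Derivation:
After 1 (lastChild): article
After 2 (firstChild): aside
After 3 (nextSibling): section
After 4 (parentNode): article
After 5 (parentNode): h3
After 6 (firstChild): article
After 7 (nextSibling): article (no-op, stayed)
After 8 (lastChild): section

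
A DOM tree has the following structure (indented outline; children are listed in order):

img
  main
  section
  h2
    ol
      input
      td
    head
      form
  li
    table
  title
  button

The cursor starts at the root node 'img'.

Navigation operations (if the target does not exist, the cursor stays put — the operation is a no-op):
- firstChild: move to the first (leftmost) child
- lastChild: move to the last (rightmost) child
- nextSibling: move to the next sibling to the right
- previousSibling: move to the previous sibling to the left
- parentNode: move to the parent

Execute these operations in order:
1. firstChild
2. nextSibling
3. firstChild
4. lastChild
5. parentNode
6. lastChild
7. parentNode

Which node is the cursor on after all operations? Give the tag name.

After 1 (firstChild): main
After 2 (nextSibling): section
After 3 (firstChild): section (no-op, stayed)
After 4 (lastChild): section (no-op, stayed)
After 5 (parentNode): img
After 6 (lastChild): button
After 7 (parentNode): img

Answer: img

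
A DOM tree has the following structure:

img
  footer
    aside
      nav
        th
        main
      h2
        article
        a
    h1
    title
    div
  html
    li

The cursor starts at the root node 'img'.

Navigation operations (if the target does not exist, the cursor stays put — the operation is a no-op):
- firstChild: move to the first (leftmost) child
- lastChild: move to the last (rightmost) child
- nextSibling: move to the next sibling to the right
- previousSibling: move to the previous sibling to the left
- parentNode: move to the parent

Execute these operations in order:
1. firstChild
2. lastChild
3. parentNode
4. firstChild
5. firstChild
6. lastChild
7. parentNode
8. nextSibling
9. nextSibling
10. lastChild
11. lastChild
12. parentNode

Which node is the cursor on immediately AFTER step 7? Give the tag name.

Answer: nav

Derivation:
After 1 (firstChild): footer
After 2 (lastChild): div
After 3 (parentNode): footer
After 4 (firstChild): aside
After 5 (firstChild): nav
After 6 (lastChild): main
After 7 (parentNode): nav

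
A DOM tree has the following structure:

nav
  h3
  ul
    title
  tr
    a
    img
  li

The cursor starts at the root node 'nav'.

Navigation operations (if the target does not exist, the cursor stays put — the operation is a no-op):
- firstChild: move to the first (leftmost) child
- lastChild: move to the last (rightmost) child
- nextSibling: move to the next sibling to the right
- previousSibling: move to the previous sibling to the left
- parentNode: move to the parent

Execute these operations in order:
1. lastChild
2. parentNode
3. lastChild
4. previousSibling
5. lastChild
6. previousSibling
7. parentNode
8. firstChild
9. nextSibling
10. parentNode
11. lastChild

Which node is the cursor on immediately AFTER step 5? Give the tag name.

After 1 (lastChild): li
After 2 (parentNode): nav
After 3 (lastChild): li
After 4 (previousSibling): tr
After 5 (lastChild): img

Answer: img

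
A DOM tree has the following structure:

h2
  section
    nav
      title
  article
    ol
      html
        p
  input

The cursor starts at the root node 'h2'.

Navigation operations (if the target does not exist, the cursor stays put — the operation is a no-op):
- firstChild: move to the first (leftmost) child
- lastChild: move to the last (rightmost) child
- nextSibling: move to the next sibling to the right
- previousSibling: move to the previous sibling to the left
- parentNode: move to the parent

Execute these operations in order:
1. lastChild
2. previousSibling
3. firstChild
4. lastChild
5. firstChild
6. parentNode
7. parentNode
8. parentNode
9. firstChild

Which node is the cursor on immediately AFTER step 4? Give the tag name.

After 1 (lastChild): input
After 2 (previousSibling): article
After 3 (firstChild): ol
After 4 (lastChild): html

Answer: html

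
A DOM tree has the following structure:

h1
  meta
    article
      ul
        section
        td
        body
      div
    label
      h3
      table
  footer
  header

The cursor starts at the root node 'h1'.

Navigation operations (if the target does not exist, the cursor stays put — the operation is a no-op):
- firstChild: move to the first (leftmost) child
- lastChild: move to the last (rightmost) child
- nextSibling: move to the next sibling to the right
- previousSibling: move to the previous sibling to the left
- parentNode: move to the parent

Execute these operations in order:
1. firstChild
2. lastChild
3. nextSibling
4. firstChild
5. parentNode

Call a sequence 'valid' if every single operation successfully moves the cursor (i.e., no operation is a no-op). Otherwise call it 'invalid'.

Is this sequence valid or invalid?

Answer: invalid

Derivation:
After 1 (firstChild): meta
After 2 (lastChild): label
After 3 (nextSibling): label (no-op, stayed)
After 4 (firstChild): h3
After 5 (parentNode): label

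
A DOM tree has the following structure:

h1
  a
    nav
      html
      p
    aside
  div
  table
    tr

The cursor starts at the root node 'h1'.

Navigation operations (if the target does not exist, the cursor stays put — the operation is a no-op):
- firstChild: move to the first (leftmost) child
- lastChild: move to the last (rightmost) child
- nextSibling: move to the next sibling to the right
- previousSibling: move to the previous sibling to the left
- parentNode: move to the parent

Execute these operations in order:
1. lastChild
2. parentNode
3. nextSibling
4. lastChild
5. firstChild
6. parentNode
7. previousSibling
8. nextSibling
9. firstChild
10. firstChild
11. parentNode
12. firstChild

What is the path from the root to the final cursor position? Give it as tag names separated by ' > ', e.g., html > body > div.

Answer: h1 > table > tr

Derivation:
After 1 (lastChild): table
After 2 (parentNode): h1
After 3 (nextSibling): h1 (no-op, stayed)
After 4 (lastChild): table
After 5 (firstChild): tr
After 6 (parentNode): table
After 7 (previousSibling): div
After 8 (nextSibling): table
After 9 (firstChild): tr
After 10 (firstChild): tr (no-op, stayed)
After 11 (parentNode): table
After 12 (firstChild): tr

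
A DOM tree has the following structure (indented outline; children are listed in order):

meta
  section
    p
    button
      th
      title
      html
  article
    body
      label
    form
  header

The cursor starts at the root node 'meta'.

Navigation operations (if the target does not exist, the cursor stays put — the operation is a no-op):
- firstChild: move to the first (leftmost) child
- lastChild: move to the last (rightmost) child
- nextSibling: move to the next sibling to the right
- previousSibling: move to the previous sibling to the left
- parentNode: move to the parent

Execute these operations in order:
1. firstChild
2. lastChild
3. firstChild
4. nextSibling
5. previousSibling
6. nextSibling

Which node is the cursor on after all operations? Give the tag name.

Answer: title

Derivation:
After 1 (firstChild): section
After 2 (lastChild): button
After 3 (firstChild): th
After 4 (nextSibling): title
After 5 (previousSibling): th
After 6 (nextSibling): title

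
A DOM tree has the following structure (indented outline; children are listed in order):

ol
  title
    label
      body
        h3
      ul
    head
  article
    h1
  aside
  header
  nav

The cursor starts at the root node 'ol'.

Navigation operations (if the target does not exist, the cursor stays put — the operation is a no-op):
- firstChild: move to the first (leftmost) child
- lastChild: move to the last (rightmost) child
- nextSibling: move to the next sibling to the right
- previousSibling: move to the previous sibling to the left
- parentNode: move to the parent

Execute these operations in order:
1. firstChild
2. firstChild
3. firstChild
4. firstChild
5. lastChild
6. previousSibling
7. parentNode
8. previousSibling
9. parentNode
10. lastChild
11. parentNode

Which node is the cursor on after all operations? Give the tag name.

After 1 (firstChild): title
After 2 (firstChild): label
After 3 (firstChild): body
After 4 (firstChild): h3
After 5 (lastChild): h3 (no-op, stayed)
After 6 (previousSibling): h3 (no-op, stayed)
After 7 (parentNode): body
After 8 (previousSibling): body (no-op, stayed)
After 9 (parentNode): label
After 10 (lastChild): ul
After 11 (parentNode): label

Answer: label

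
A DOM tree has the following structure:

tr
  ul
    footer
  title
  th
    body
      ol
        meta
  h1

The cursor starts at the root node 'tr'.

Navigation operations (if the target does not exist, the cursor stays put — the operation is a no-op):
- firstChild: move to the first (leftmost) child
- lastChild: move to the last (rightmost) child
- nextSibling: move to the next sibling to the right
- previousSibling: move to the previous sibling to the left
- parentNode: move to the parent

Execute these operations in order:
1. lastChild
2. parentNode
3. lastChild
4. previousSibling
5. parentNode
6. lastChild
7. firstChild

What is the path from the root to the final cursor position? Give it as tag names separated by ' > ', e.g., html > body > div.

After 1 (lastChild): h1
After 2 (parentNode): tr
After 3 (lastChild): h1
After 4 (previousSibling): th
After 5 (parentNode): tr
After 6 (lastChild): h1
After 7 (firstChild): h1 (no-op, stayed)

Answer: tr > h1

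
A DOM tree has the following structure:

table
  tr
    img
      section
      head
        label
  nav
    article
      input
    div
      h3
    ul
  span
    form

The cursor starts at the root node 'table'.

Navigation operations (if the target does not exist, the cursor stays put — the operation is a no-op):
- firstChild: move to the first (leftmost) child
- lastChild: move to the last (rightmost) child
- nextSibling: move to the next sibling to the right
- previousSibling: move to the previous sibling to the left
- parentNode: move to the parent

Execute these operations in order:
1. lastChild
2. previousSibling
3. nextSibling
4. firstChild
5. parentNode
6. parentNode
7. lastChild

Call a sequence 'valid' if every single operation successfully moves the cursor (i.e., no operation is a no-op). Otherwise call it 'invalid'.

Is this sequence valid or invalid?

After 1 (lastChild): span
After 2 (previousSibling): nav
After 3 (nextSibling): span
After 4 (firstChild): form
After 5 (parentNode): span
After 6 (parentNode): table
After 7 (lastChild): span

Answer: valid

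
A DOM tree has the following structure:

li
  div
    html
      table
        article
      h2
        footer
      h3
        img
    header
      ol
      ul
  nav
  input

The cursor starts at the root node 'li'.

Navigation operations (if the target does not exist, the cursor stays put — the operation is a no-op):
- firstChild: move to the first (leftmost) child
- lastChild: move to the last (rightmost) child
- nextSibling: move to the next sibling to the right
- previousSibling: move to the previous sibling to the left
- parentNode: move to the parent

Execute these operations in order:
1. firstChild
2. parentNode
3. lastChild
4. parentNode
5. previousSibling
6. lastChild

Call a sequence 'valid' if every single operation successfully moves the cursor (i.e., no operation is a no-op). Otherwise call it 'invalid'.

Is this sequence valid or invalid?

Answer: invalid

Derivation:
After 1 (firstChild): div
After 2 (parentNode): li
After 3 (lastChild): input
After 4 (parentNode): li
After 5 (previousSibling): li (no-op, stayed)
After 6 (lastChild): input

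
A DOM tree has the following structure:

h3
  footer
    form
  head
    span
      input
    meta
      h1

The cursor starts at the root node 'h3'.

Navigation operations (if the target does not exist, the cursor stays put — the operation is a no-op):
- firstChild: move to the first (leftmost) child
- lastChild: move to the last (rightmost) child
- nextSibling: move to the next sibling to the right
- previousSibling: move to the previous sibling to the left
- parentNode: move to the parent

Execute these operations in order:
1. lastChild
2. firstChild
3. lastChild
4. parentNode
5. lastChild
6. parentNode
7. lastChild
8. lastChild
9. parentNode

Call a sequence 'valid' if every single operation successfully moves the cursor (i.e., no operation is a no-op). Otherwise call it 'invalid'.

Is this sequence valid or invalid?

Answer: invalid

Derivation:
After 1 (lastChild): head
After 2 (firstChild): span
After 3 (lastChild): input
After 4 (parentNode): span
After 5 (lastChild): input
After 6 (parentNode): span
After 7 (lastChild): input
After 8 (lastChild): input (no-op, stayed)
After 9 (parentNode): span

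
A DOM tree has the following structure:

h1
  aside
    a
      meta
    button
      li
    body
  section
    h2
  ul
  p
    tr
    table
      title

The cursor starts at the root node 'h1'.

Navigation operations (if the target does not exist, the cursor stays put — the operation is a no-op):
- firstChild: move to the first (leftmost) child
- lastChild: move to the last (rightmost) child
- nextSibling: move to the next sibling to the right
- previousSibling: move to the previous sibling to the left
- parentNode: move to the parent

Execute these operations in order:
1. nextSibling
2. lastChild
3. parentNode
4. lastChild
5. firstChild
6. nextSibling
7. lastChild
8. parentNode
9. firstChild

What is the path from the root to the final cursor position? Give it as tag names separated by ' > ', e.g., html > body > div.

Answer: h1 > p > table > title

Derivation:
After 1 (nextSibling): h1 (no-op, stayed)
After 2 (lastChild): p
After 3 (parentNode): h1
After 4 (lastChild): p
After 5 (firstChild): tr
After 6 (nextSibling): table
After 7 (lastChild): title
After 8 (parentNode): table
After 9 (firstChild): title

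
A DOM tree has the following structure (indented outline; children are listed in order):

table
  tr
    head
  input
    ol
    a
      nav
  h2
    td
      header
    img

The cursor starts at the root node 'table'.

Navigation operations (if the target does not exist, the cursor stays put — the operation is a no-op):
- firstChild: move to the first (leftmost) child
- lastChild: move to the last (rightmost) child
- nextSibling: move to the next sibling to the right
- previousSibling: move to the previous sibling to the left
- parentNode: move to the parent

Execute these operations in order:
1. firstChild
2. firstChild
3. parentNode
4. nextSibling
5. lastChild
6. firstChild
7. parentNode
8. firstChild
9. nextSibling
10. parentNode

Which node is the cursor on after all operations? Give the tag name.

Answer: a

Derivation:
After 1 (firstChild): tr
After 2 (firstChild): head
After 3 (parentNode): tr
After 4 (nextSibling): input
After 5 (lastChild): a
After 6 (firstChild): nav
After 7 (parentNode): a
After 8 (firstChild): nav
After 9 (nextSibling): nav (no-op, stayed)
After 10 (parentNode): a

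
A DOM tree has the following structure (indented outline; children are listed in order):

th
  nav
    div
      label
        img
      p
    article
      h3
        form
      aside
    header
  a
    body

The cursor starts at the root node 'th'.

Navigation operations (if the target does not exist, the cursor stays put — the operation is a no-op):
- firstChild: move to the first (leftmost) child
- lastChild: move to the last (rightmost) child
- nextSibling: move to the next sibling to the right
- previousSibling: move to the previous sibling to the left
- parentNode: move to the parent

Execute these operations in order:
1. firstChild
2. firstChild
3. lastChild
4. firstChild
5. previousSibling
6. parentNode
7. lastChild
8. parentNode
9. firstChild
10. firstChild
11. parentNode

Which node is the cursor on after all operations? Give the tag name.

After 1 (firstChild): nav
After 2 (firstChild): div
After 3 (lastChild): p
After 4 (firstChild): p (no-op, stayed)
After 5 (previousSibling): label
After 6 (parentNode): div
After 7 (lastChild): p
After 8 (parentNode): div
After 9 (firstChild): label
After 10 (firstChild): img
After 11 (parentNode): label

Answer: label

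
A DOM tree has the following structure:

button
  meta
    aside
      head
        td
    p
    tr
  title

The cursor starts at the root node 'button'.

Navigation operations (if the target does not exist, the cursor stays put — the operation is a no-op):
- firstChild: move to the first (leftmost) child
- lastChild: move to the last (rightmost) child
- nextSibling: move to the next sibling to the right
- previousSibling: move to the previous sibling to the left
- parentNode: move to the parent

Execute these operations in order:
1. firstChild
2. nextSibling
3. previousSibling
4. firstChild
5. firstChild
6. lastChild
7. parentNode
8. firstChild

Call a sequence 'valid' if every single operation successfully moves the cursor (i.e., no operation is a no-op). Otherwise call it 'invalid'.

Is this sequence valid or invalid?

After 1 (firstChild): meta
After 2 (nextSibling): title
After 3 (previousSibling): meta
After 4 (firstChild): aside
After 5 (firstChild): head
After 6 (lastChild): td
After 7 (parentNode): head
After 8 (firstChild): td

Answer: valid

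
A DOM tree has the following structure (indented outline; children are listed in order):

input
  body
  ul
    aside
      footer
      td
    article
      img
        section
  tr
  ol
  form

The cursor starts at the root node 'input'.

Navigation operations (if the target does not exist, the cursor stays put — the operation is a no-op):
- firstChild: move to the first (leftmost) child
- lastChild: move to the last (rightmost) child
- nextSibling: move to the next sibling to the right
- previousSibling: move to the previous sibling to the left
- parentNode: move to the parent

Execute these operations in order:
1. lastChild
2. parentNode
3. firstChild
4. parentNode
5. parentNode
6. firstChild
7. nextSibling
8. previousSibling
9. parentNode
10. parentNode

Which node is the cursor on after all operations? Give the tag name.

After 1 (lastChild): form
After 2 (parentNode): input
After 3 (firstChild): body
After 4 (parentNode): input
After 5 (parentNode): input (no-op, stayed)
After 6 (firstChild): body
After 7 (nextSibling): ul
After 8 (previousSibling): body
After 9 (parentNode): input
After 10 (parentNode): input (no-op, stayed)

Answer: input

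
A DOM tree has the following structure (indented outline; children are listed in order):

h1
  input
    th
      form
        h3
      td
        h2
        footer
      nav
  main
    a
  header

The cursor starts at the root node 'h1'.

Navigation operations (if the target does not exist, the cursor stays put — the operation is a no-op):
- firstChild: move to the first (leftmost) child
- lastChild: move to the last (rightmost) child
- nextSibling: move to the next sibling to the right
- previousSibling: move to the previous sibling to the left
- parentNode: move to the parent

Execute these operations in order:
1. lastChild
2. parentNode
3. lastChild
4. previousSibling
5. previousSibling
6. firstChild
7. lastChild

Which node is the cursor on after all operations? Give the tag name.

After 1 (lastChild): header
After 2 (parentNode): h1
After 3 (lastChild): header
After 4 (previousSibling): main
After 5 (previousSibling): input
After 6 (firstChild): th
After 7 (lastChild): nav

Answer: nav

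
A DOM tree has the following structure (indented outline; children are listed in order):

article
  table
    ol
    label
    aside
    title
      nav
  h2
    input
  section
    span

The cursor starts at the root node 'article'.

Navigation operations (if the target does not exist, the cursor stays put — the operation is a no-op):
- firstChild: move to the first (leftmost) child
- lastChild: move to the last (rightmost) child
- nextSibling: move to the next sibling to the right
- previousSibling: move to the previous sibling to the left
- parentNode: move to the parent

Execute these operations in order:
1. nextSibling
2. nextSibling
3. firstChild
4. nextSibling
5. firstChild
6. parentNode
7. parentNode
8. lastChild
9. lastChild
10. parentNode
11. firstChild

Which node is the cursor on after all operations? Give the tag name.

Answer: span

Derivation:
After 1 (nextSibling): article (no-op, stayed)
After 2 (nextSibling): article (no-op, stayed)
After 3 (firstChild): table
After 4 (nextSibling): h2
After 5 (firstChild): input
After 6 (parentNode): h2
After 7 (parentNode): article
After 8 (lastChild): section
After 9 (lastChild): span
After 10 (parentNode): section
After 11 (firstChild): span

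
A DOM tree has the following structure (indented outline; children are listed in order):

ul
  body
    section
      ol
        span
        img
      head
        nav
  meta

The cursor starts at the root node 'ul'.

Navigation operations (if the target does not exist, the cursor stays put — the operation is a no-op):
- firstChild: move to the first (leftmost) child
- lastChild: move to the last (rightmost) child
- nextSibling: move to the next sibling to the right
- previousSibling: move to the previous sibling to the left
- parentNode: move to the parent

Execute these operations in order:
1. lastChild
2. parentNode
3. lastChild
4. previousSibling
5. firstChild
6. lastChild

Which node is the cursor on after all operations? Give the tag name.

After 1 (lastChild): meta
After 2 (parentNode): ul
After 3 (lastChild): meta
After 4 (previousSibling): body
After 5 (firstChild): section
After 6 (lastChild): head

Answer: head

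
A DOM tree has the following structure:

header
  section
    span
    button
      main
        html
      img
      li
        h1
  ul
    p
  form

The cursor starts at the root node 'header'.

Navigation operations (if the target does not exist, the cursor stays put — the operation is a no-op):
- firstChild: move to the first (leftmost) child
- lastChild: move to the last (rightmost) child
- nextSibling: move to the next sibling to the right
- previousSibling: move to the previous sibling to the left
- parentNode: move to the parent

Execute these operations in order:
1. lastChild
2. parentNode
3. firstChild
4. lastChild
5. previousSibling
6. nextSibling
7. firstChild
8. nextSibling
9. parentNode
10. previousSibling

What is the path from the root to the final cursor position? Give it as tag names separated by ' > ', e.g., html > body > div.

Answer: header > section > span

Derivation:
After 1 (lastChild): form
After 2 (parentNode): header
After 3 (firstChild): section
After 4 (lastChild): button
After 5 (previousSibling): span
After 6 (nextSibling): button
After 7 (firstChild): main
After 8 (nextSibling): img
After 9 (parentNode): button
After 10 (previousSibling): span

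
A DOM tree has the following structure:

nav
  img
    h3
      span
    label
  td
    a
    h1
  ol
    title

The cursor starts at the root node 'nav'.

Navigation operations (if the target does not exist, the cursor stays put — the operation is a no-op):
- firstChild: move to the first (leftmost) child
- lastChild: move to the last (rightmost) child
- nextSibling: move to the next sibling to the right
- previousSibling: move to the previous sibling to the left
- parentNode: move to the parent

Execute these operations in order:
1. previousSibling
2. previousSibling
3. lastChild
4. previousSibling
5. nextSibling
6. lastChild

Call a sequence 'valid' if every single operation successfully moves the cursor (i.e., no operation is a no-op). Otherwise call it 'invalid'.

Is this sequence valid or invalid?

Answer: invalid

Derivation:
After 1 (previousSibling): nav (no-op, stayed)
After 2 (previousSibling): nav (no-op, stayed)
After 3 (lastChild): ol
After 4 (previousSibling): td
After 5 (nextSibling): ol
After 6 (lastChild): title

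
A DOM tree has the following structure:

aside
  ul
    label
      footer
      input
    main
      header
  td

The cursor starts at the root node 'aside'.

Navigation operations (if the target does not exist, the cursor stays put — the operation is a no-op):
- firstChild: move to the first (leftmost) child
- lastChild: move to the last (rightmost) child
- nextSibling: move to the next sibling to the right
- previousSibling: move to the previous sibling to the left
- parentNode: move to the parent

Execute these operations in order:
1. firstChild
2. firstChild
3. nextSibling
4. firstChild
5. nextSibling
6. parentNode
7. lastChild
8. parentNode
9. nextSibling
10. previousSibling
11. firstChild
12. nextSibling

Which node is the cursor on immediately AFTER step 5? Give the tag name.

Answer: header

Derivation:
After 1 (firstChild): ul
After 2 (firstChild): label
After 3 (nextSibling): main
After 4 (firstChild): header
After 5 (nextSibling): header (no-op, stayed)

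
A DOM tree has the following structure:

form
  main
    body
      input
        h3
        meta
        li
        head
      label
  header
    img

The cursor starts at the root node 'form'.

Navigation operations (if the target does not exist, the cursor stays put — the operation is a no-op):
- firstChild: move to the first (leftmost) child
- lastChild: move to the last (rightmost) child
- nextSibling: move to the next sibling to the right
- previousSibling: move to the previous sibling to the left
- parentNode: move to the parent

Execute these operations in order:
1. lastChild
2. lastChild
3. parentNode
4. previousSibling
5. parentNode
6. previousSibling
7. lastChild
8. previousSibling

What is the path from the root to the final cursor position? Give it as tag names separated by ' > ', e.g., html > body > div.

Answer: form > main

Derivation:
After 1 (lastChild): header
After 2 (lastChild): img
After 3 (parentNode): header
After 4 (previousSibling): main
After 5 (parentNode): form
After 6 (previousSibling): form (no-op, stayed)
After 7 (lastChild): header
After 8 (previousSibling): main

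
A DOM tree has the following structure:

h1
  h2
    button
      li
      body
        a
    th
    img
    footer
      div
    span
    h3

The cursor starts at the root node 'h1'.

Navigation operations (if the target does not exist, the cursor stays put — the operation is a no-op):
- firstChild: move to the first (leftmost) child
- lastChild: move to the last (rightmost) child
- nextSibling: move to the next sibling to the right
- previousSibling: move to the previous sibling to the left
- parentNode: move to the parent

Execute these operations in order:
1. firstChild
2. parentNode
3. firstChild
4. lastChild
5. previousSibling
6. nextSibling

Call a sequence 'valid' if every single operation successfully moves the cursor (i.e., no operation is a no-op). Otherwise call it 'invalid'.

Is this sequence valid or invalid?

Answer: valid

Derivation:
After 1 (firstChild): h2
After 2 (parentNode): h1
After 3 (firstChild): h2
After 4 (lastChild): h3
After 5 (previousSibling): span
After 6 (nextSibling): h3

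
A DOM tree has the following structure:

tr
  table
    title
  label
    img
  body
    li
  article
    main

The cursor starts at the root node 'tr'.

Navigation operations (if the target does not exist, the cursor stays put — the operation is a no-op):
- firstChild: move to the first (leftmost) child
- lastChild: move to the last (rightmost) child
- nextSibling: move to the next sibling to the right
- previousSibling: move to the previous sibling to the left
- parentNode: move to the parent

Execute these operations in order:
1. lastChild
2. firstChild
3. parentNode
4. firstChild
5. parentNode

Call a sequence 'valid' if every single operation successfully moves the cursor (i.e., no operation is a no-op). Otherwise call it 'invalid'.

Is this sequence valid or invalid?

After 1 (lastChild): article
After 2 (firstChild): main
After 3 (parentNode): article
After 4 (firstChild): main
After 5 (parentNode): article

Answer: valid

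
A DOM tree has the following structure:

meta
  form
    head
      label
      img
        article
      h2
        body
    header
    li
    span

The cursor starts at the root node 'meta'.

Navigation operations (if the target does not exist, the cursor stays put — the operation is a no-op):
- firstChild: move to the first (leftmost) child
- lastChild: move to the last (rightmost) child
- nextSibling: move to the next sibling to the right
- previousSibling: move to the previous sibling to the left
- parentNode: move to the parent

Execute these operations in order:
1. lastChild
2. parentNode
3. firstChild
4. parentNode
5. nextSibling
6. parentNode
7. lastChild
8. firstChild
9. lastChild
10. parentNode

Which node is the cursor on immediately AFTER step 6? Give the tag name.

Answer: meta

Derivation:
After 1 (lastChild): form
After 2 (parentNode): meta
After 3 (firstChild): form
After 4 (parentNode): meta
After 5 (nextSibling): meta (no-op, stayed)
After 6 (parentNode): meta (no-op, stayed)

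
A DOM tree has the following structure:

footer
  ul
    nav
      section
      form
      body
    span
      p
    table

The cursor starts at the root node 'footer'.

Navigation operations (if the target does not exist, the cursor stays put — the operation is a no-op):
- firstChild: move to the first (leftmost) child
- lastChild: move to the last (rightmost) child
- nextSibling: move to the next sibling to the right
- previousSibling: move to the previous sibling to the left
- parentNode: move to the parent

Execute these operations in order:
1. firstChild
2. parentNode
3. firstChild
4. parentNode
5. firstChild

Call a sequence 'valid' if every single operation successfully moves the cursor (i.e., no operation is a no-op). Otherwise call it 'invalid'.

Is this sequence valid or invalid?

Answer: valid

Derivation:
After 1 (firstChild): ul
After 2 (parentNode): footer
After 3 (firstChild): ul
After 4 (parentNode): footer
After 5 (firstChild): ul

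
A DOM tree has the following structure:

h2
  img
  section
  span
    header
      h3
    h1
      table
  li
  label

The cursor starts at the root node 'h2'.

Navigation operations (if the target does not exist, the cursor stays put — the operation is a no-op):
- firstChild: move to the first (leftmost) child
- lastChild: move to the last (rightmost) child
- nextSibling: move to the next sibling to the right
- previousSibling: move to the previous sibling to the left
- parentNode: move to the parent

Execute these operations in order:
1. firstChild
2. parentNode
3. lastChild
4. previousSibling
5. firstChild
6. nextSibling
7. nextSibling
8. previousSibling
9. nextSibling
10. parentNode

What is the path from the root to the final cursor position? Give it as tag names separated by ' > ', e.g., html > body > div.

After 1 (firstChild): img
After 2 (parentNode): h2
After 3 (lastChild): label
After 4 (previousSibling): li
After 5 (firstChild): li (no-op, stayed)
After 6 (nextSibling): label
After 7 (nextSibling): label (no-op, stayed)
After 8 (previousSibling): li
After 9 (nextSibling): label
After 10 (parentNode): h2

Answer: h2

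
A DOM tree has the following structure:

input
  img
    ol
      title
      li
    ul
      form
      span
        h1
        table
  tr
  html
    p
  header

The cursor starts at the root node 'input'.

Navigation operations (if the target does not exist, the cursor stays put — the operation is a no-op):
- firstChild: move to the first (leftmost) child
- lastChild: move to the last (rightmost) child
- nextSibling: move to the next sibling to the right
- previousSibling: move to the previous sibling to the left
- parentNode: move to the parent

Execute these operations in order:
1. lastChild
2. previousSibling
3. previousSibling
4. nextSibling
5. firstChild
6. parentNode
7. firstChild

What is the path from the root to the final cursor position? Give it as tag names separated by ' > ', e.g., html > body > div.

After 1 (lastChild): header
After 2 (previousSibling): html
After 3 (previousSibling): tr
After 4 (nextSibling): html
After 5 (firstChild): p
After 6 (parentNode): html
After 7 (firstChild): p

Answer: input > html > p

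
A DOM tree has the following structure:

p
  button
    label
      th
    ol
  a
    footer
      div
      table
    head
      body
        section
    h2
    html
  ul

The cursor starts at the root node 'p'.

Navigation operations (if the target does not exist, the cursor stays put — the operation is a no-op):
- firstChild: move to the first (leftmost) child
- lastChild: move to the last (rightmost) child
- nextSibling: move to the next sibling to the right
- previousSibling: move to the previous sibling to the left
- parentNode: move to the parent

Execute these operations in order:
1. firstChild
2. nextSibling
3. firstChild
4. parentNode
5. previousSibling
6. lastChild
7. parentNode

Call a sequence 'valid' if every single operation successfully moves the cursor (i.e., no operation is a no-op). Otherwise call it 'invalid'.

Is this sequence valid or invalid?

After 1 (firstChild): button
After 2 (nextSibling): a
After 3 (firstChild): footer
After 4 (parentNode): a
After 5 (previousSibling): button
After 6 (lastChild): ol
After 7 (parentNode): button

Answer: valid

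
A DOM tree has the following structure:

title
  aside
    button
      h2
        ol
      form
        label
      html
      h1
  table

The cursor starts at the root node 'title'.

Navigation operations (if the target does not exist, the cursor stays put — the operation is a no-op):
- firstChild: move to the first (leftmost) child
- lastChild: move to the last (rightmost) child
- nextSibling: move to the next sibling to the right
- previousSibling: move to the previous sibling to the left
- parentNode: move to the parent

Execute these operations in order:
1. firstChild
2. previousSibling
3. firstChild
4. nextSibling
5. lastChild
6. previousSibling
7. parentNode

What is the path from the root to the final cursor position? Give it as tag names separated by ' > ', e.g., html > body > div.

Answer: title > aside > button

Derivation:
After 1 (firstChild): aside
After 2 (previousSibling): aside (no-op, stayed)
After 3 (firstChild): button
After 4 (nextSibling): button (no-op, stayed)
After 5 (lastChild): h1
After 6 (previousSibling): html
After 7 (parentNode): button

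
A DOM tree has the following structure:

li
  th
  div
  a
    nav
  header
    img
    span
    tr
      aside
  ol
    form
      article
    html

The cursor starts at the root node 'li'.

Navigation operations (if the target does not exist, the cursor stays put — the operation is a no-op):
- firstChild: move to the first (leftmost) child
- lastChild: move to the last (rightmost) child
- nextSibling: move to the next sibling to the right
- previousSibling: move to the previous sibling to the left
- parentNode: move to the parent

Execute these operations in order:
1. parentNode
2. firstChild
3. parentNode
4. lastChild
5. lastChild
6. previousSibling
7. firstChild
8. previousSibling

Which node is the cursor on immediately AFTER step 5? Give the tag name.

Answer: html

Derivation:
After 1 (parentNode): li (no-op, stayed)
After 2 (firstChild): th
After 3 (parentNode): li
After 4 (lastChild): ol
After 5 (lastChild): html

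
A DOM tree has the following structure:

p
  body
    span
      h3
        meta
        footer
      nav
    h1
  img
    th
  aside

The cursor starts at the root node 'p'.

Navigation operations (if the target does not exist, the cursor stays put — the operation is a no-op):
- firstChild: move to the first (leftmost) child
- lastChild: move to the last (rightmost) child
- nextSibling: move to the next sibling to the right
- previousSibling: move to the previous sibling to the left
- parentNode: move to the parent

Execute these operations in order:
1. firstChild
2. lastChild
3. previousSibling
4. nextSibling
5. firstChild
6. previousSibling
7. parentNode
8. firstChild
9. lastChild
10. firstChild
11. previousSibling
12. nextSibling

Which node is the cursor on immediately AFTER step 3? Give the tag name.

Answer: span

Derivation:
After 1 (firstChild): body
After 2 (lastChild): h1
After 3 (previousSibling): span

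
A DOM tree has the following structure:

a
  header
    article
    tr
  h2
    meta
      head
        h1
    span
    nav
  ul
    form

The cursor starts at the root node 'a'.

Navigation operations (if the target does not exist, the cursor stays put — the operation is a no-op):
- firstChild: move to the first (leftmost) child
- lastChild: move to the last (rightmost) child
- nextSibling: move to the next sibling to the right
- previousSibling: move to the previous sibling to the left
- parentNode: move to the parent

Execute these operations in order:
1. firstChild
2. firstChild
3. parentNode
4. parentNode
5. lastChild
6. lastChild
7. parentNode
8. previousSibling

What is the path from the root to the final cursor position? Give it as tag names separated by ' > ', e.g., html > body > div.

After 1 (firstChild): header
After 2 (firstChild): article
After 3 (parentNode): header
After 4 (parentNode): a
After 5 (lastChild): ul
After 6 (lastChild): form
After 7 (parentNode): ul
After 8 (previousSibling): h2

Answer: a > h2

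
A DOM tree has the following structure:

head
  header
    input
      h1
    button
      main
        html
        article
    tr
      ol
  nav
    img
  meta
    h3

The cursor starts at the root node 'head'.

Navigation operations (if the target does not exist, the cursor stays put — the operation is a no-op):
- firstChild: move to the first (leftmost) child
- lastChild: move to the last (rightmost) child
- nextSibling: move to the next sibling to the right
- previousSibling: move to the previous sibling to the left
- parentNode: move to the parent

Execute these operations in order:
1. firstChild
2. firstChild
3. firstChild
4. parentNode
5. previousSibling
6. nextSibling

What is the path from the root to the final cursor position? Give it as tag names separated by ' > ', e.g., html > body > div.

Answer: head > header > button

Derivation:
After 1 (firstChild): header
After 2 (firstChild): input
After 3 (firstChild): h1
After 4 (parentNode): input
After 5 (previousSibling): input (no-op, stayed)
After 6 (nextSibling): button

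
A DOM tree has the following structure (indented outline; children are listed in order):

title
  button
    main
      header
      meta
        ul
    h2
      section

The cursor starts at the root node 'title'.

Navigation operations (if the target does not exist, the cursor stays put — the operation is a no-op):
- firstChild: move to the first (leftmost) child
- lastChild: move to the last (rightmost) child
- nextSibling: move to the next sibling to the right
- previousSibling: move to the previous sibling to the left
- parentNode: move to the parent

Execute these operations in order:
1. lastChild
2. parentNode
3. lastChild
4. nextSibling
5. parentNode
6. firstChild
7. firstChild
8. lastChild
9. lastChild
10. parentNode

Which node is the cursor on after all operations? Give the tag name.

Answer: meta

Derivation:
After 1 (lastChild): button
After 2 (parentNode): title
After 3 (lastChild): button
After 4 (nextSibling): button (no-op, stayed)
After 5 (parentNode): title
After 6 (firstChild): button
After 7 (firstChild): main
After 8 (lastChild): meta
After 9 (lastChild): ul
After 10 (parentNode): meta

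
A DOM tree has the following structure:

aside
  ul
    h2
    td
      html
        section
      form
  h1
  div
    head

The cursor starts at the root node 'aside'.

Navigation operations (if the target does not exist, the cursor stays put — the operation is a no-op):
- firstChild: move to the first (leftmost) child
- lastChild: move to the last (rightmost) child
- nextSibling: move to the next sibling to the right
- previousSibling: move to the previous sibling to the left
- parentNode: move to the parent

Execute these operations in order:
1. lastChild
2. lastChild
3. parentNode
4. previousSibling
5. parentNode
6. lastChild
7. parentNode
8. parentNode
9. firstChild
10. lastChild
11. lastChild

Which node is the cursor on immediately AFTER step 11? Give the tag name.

After 1 (lastChild): div
After 2 (lastChild): head
After 3 (parentNode): div
After 4 (previousSibling): h1
After 5 (parentNode): aside
After 6 (lastChild): div
After 7 (parentNode): aside
After 8 (parentNode): aside (no-op, stayed)
After 9 (firstChild): ul
After 10 (lastChild): td
After 11 (lastChild): form

Answer: form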